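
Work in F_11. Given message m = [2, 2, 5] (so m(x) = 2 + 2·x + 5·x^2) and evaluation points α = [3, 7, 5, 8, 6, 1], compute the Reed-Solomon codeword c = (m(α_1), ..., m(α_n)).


c = [9, 8, 5, 8, 7, 9]

Message polynomial: m(x) = 2 + 2·x + 5·x^2 (mod 11).
For each evaluation point α_i, compute m(α_i) mod 11:
  α_1 = 3: Horner steps 5 → 6 → 9, so m(3) = 9.
  α_2 = 7: Horner steps 5 → 4 → 8, so m(7) = 8.
  α_3 = 5: Horner steps 5 → 5 → 5, so m(5) = 5.
  α_4 = 8: Horner steps 5 → 9 → 8, so m(8) = 8.
  α_5 = 6: Horner steps 5 → 10 → 7, so m(6) = 7.
  α_6 = 1: Horner steps 5 → 7 → 9, so m(1) = 9.
Codeword c = [9, 8, 5, 8, 7, 9] ∈ F_11^6.


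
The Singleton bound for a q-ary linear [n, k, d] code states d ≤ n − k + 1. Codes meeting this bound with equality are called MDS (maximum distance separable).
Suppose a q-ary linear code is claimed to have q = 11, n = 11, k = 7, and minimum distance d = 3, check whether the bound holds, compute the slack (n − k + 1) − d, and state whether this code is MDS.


Singleton RHS = n − k + 1 = 5, slack = 2, bound satisfied, not MDS.

Singleton bound: d ≤ n − k + 1.
Here n = 11, k = 7, so n − k + 1 = 5.
Given d = 3, check d ≤ 5: YES.
Slack = (n − k + 1) − d = 2.
The code is NOT MDS (slack = 2 > 0).
Description: the claimed parameters are [11, 7, 3]_11; such a code would be non-MDS.


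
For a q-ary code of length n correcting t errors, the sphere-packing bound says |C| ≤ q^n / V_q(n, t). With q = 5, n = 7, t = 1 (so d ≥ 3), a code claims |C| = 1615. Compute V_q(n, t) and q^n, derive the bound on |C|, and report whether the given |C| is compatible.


V_q(n, t) = 29, q^n = 78125, Hamming bound = 2693, |C| = 1615 ≤ bound (satisfied).

Step 1: Compute V_q(n, t) = Σ_{j=0}^1 C(n, j) (q−1)^j.
  j = 0: C(7,0)·(4)^0 = 1·1 = 1.
  j = 1: C(7,1)·(4)^1 = 7·4 = 28.
  V_q(n, t) = 1 + 28 = 29.
Step 2: q^n = 5^7 = 78125.
Step 3: Hamming bound ⌊q^n / V_q(n,t)⌋ = ⌊78125/29⌋ = 2693.
Step 4: Compare |C| = 1615 to 2693: satisfied.
The claimed |C| lies below the Hamming bound.


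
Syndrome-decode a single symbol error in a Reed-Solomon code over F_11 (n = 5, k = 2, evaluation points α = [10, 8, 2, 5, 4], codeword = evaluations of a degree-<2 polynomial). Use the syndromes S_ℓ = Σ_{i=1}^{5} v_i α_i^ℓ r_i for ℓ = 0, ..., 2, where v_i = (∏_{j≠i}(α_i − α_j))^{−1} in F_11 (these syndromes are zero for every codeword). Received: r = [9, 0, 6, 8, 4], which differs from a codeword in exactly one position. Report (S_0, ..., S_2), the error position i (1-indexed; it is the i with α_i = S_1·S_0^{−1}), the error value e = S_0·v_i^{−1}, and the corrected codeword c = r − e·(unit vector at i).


S = (5, 3, 4), error at position 4, error magnitude e = 5, c = [9, 0, 6, 3, 4].

Step 1: column multipliers v_i = (∏_{j≠i}(α_i − α_j))^{−1} mod 11.
  i = 1 (α = 10): (10−8)(10−2)(10−5)(10−4) = 2·8·5·6 = 480 ≡ 7, so v_1 = 7^{−1} = 8 (mod 11).
  i = 2 (α = 8): (8−10)(8−2)(8−5)(8−4) = (−2)·6·3·4 = −144 ≡ 10, so v_2 = 10^{−1} = 10 (mod 11).
  i = 3 (α = 2): (2−10)(2−8)(2−5)(2−4) = (−8)·(−6)·(−3)·(−2) = 288 ≡ 2, so v_3 = 2^{−1} = 6 (mod 11).
  i = 4 (α = 5): (5−10)(5−8)(5−2)(5−4) = (−5)·(−3)·3·1 = 45 ≡ 1, so v_4 = 1^{−1} = 1 (mod 11).
  i = 5 (α = 4): (4−10)(4−8)(4−2)(4−5) = (−6)·(−4)·2·(−1) = −48 ≡ 7, so v_5 = 7^{−1} = 8 (mod 11).
  v = [8, 10, 6, 1, 8].
Step 2: syndromes of r = [9, 0, 6, 8, 4] (all sums mod 11).
  S_0 = Σ v_i r_i = 8·9 + 10·0 + 6·6 + 1·8 + 8·4 = 148 ≡ 5.
  S_1 = Σ v_i α_i r_i = 8·10·9 + 10·8·0 + 6·2·6 + 1·5·8 + 8·4·4 = 960 ≡ 3.
  α_i^2 mod 11 = [1, 9, 4, 3, 5].
  S_2 = Σ v_i α_i^2 r_i = 8·1·9 + 10·9·0 + 6·4·6 + 1·3·8 + 8·5·4 = 400 ≡ 4.
  S = (5, 3, 4) ≠ 0, so r is not a codeword (an error is present).
Step 3: locate the error. For a single error e at position i, S_ℓ = v_i·e·α_i^ℓ, so α_err = S_1/S_0.
  S_0^{−1} = 5^{−1} = 9 (mod 11), so α_err = 3·9 = 27 ≡ 5 = α_4. Error position i = 4.
  Consistency check: S_2/S_1 = 4·4 = 16 ≡ 5 = α_err ✓ (single-error assumption holds).
Step 4: error magnitude e = S_0/v_4 = S_0·∏_{j≠4}(α_4 − α_j) = 5·1 = 5 ≡ 5 (mod 11).
Step 5: correct position 4: c_4 = r_4 − e = 8 − 5 ≡ 3 (mod 11). Hence c = [9, 0, 6, 3, 4].
  Check: interpolating c through the α_i gives m(x) = 8 + 10·x (degree < 2) with m(α_i) = c_i for every i, so c is indeed a codeword.


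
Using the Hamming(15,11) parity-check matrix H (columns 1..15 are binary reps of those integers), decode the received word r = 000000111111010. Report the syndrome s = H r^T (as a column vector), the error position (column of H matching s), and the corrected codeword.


s = (0, 1, 0, 1)^T, error position = 5, corrected codeword c = 000010111111010

Compute s = H r^T mod 2 one row at a time:
  s_1 = 1 + 1 + 1 + 1 + 1 + 0 + 1 + 0 = 6 ≡ 0 (mod 2).
  s_2 = 0 + 0 + 0 + 1 + 1 + 0 + 1 + 0 = 3 ≡ 1 (mod 2).
  s_3 = 0 + 0 + 0 + 1 + 1 + 1 + 1 + 0 = 4 ≡ 0 (mod 2).
  s_4 = 0 + 0 + 0 + 1 + 1 + 1 + 0 + 0 = 3 ≡ 1 (mod 2).
s = (0, 1, 0, 1)^T — this equals column 5 of H (binary 0101), so error is at position 5.
Correct: flip bit 5 of r = 000000111111010 to get c = 000010111111010.


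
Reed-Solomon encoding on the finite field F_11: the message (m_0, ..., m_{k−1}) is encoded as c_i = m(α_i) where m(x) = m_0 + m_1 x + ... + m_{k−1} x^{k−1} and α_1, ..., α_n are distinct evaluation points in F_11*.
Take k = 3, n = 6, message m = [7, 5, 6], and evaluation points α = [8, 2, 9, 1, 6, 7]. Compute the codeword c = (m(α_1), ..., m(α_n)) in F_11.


c = [2, 8, 10, 7, 0, 6]

Message polynomial: m(x) = 7 + 5·x + 6·x^2 (mod 11).
For each evaluation point α_i, compute m(α_i) mod 11:
  α_1 = 8: Horner steps 6 → 9 → 2, so m(8) = 2.
  α_2 = 2: Horner steps 6 → 6 → 8, so m(2) = 8.
  α_3 = 9: Horner steps 6 → 4 → 10, so m(9) = 10.
  α_4 = 1: Horner steps 6 → 0 → 7, so m(1) = 7.
  α_5 = 6: Horner steps 6 → 8 → 0, so m(6) = 0.
  α_6 = 7: Horner steps 6 → 3 → 6, so m(7) = 6.
Codeword c = [2, 8, 10, 7, 0, 6] ∈ F_11^6.


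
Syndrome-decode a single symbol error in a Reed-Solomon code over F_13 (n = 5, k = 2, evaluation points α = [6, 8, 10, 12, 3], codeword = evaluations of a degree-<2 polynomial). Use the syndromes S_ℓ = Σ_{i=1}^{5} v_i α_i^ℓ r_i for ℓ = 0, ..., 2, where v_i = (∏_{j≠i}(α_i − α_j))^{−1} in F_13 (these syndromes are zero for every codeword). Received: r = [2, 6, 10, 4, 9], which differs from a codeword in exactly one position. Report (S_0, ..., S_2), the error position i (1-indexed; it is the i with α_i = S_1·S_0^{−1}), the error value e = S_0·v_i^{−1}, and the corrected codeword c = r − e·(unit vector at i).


S = (1, 12, 1), error at position 4, error magnitude e = 3, c = [2, 6, 10, 1, 9].

Step 1: column multipliers v_i = (∏_{j≠i}(α_i − α_j))^{−1} mod 13.
  i = 1 (α = 6): (6−8)(6−10)(6−12)(6−3) = (−2)·(−4)·(−6)·3 = −144 ≡ 12, so v_1 = 12^{−1} = 12 (mod 13).
  i = 2 (α = 8): (8−6)(8−10)(8−12)(8−3) = 2·(−2)·(−4)·5 = 80 ≡ 2, so v_2 = 2^{−1} = 7 (mod 13).
  i = 3 (α = 10): (10−6)(10−8)(10−12)(10−3) = 4·2·(−2)·7 = −112 ≡ 5, so v_3 = 5^{−1} = 8 (mod 13).
  i = 4 (α = 12): (12−6)(12−8)(12−10)(12−3) = 6·4·2·9 = 432 ≡ 3, so v_4 = 3^{−1} = 9 (mod 13).
  i = 5 (α = 3): (3−6)(3−8)(3−10)(3−12) = (−3)·(−5)·(−7)·(−9) = 945 ≡ 9, so v_5 = 9^{−1} = 3 (mod 13).
  v = [12, 7, 8, 9, 3].
Step 2: syndromes of r = [2, 6, 10, 4, 9] (all sums mod 13).
  S_0 = Σ v_i r_i = 12·2 + 7·6 + 8·10 + 9·4 + 3·9 = 209 ≡ 1.
  S_1 = Σ v_i α_i r_i = 12·6·2 + 7·8·6 + 8·10·10 + 9·12·4 + 3·3·9 = 1793 ≡ 12.
  α_i^2 mod 13 = [10, 12, 9, 1, 9].
  S_2 = Σ v_i α_i^2 r_i = 12·10·2 + 7·12·6 + 8·9·10 + 9·1·4 + 3·9·9 = 1743 ≡ 1.
  S = (1, 12, 1) ≠ 0, so r is not a codeword (an error is present).
Step 3: locate the error. For a single error e at position i, S_ℓ = v_i·e·α_i^ℓ, so α_err = S_1/S_0.
  S_0^{−1} = 1^{−1} = 1 (mod 13), so α_err = 12·1 = 12 ≡ 12 = α_4. Error position i = 4.
  Consistency check: S_2/S_1 = 1·12 = 12 ≡ 12 = α_err ✓ (single-error assumption holds).
Step 4: error magnitude e = S_0/v_4 = S_0·∏_{j≠4}(α_4 − α_j) = 1·3 = 3 ≡ 3 (mod 13).
Step 5: correct position 4: c_4 = r_4 − e = 4 − 3 ≡ 1 (mod 13). Hence c = [2, 6, 10, 1, 9].
  Check: interpolating c through the α_i gives m(x) = 3 + 2·x (degree < 2) with m(α_i) = c_i for every i, so c is indeed a codeword.


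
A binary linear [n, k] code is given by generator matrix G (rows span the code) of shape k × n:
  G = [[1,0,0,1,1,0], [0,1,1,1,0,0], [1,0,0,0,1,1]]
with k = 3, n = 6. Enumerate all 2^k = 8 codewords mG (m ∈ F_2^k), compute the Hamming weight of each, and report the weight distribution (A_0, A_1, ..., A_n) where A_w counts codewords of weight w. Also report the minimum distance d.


Weight distribution: A_0 = 1, A_2 = 1, A_3 = 4, A_4 = 1, A_6 = 1. Minimum distance d = 2.

Enumerate all 2^3 = 8 messages m ∈ F_2^3.
For each, compute codeword c = mG in F_2^6, then tally its weight.
  m = 000 → c = 000000, weight = 0.
  m = 100 → c = 100110, weight = 3.
  m = 010 → c = 011100, weight = 3.
  m = 110 → c = 111010, weight = 4.
  m = 001 → c = 100011, weight = 3.
  m = 101 → c = 000101, weight = 2.
  m = 011 → c = 111111, weight = 6.
  m = 111 → c = 011001, weight = 3.
Tally weights:
  weight 0: 1 codewords.
  weight 2: 1 codewords.
  weight 3: 4 codewords.
  weight 4: 1 codewords.
  weight 6: 1 codewords.
Minimum distance d = smallest w > 0 with A_w > 0 = 2.
Sanity: Σ A_w = 8 = 2^3 = 8 ✓.


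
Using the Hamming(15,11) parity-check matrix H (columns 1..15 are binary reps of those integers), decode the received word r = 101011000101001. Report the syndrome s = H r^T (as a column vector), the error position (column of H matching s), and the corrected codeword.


s = (1, 0, 0, 0)^T, error position = 8, corrected codeword c = 101011010101001

Compute s = H r^T mod 2 one row at a time:
  s_1 = 0 + 0 + 1 + 0 + 1 + 0 + 0 + 1 = 3 ≡ 1 (mod 2).
  s_2 = 0 + 1 + 1 + 0 + 1 + 0 + 0 + 1 = 4 ≡ 0 (mod 2).
  s_3 = 0 + 1 + 1 + 0 + 1 + 0 + 0 + 1 = 4 ≡ 0 (mod 2).
  s_4 = 1 + 1 + 1 + 0 + 0 + 0 + 0 + 1 = 4 ≡ 0 (mod 2).
s = (1, 0, 0, 0)^T — this equals column 8 of H (binary 1000), so error is at position 8.
Correct: flip bit 8 of r = 101011000101001 to get c = 101011010101001.


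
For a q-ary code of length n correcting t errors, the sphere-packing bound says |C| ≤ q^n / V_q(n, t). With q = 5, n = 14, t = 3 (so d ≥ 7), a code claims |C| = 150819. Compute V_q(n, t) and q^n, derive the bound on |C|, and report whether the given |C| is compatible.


V_q(n, t) = 24809, q^n = 6103515625, Hamming bound = 246020, |C| = 150819 ≤ bound (satisfied).

Step 1: Compute V_q(n, t) = Σ_{j=0}^3 C(n, j) (q−1)^j.
  j = 0: C(14,0)·(4)^0 = 1·1 = 1.
  j = 1: C(14,1)·(4)^1 = 14·4 = 56.
  j = 2: C(14,2)·(4)^2 = 91·16 = 1456.
  j = 3: C(14,3)·(4)^3 = 364·64 = 23296.
  V_q(n, t) = 1 + 56 + 1456 + 23296 = 24809.
Step 2: q^n = 5^14 = 6103515625.
Step 3: Hamming bound ⌊q^n / V_q(n,t)⌋ = ⌊6103515625/24809⌋ = 246020.
Step 4: Compare |C| = 150819 to 246020: satisfied.
The claimed |C| lies below the Hamming bound.


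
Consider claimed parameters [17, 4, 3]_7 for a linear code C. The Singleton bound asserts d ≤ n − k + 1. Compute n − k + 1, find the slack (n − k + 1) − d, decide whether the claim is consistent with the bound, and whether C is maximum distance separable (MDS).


Singleton RHS = n − k + 1 = 14, slack = 11, bound satisfied, not MDS.

Singleton bound: d ≤ n − k + 1.
Here n = 17, k = 4, so n − k + 1 = 14.
Given d = 3, check d ≤ 14: YES.
Slack = (n − k + 1) − d = 11.
The code is NOT MDS (slack = 11 > 0).
Description: the claimed parameters are [17, 4, 3]_7; such a code would be non-MDS.


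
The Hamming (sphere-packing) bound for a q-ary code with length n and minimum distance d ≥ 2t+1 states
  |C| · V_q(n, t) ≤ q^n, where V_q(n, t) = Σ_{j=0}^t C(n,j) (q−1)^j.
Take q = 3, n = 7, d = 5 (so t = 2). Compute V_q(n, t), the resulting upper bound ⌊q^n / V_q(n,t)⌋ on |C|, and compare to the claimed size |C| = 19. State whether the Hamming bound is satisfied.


V_q(n, t) = 99, q^n = 2187, Hamming bound = 22, |C| = 19 ≤ bound (satisfied).

Step 1: Compute V_q(n, t) = Σ_{j=0}^2 C(n, j) (q−1)^j.
  j = 0: C(7,0)·(2)^0 = 1·1 = 1.
  j = 1: C(7,1)·(2)^1 = 7·2 = 14.
  j = 2: C(7,2)·(2)^2 = 21·4 = 84.
  V_q(n, t) = 1 + 14 + 84 = 99.
Step 2: q^n = 3^7 = 2187.
Step 3: Hamming bound ⌊q^n / V_q(n,t)⌋ = ⌊2187/99⌋ = 22.
Step 4: Compare |C| = 19 to 22: satisfied.
The claimed |C| lies below the Hamming bound.


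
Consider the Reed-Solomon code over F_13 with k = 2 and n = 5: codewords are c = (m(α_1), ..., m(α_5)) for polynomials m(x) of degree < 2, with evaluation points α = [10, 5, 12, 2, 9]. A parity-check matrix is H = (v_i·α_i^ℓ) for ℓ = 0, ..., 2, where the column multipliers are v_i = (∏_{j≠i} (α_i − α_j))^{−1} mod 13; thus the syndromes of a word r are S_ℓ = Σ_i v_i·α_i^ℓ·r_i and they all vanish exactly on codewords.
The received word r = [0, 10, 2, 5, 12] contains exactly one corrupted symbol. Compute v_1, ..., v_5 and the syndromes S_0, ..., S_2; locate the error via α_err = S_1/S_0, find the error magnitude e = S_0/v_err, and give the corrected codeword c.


S = (6, 4, 7), error at position 2, error magnitude e = 2, c = [0, 8, 2, 5, 12].

Step 1: column multipliers v_i = (∏_{j≠i}(α_i − α_j))^{−1} mod 13.
  i = 1 (α = 10): (10−5)(10−12)(10−2)(10−9) = 5·(−2)·8·1 = −80 ≡ 11, so v_1 = 11^{−1} = 6 (mod 13).
  i = 2 (α = 5): (5−10)(5−12)(5−2)(5−9) = (−5)·(−7)·3·(−4) = −420 ≡ 9, so v_2 = 9^{−1} = 3 (mod 13).
  i = 3 (α = 12): (12−10)(12−5)(12−2)(12−9) = 2·7·10·3 = 420 ≡ 4, so v_3 = 4^{−1} = 10 (mod 13).
  i = 4 (α = 2): (2−10)(2−5)(2−12)(2−9) = (−8)·(−3)·(−10)·(−7) = 1680 ≡ 3, so v_4 = 3^{−1} = 9 (mod 13).
  i = 5 (α = 9): (9−10)(9−5)(9−12)(9−2) = (−1)·4·(−3)·7 = 84 ≡ 6, so v_5 = 6^{−1} = 11 (mod 13).
  v = [6, 3, 10, 9, 11].
Step 2: syndromes of r = [0, 10, 2, 5, 12] (all sums mod 13).
  S_0 = Σ v_i r_i = 6·0 + 3·10 + 10·2 + 9·5 + 11·12 = 227 ≡ 6.
  S_1 = Σ v_i α_i r_i = 6·10·0 + 3·5·10 + 10·12·2 + 9·2·5 + 11·9·12 = 1668 ≡ 4.
  α_i^2 mod 13 = [9, 12, 1, 4, 3].
  S_2 = Σ v_i α_i^2 r_i = 6·9·0 + 3·12·10 + 10·1·2 + 9·4·5 + 11·3·12 = 956 ≡ 7.
  S = (6, 4, 7) ≠ 0, so r is not a codeword (an error is present).
Step 3: locate the error. For a single error e at position i, S_ℓ = v_i·e·α_i^ℓ, so α_err = S_1/S_0.
  S_0^{−1} = 6^{−1} = 11 (mod 13), so α_err = 4·11 = 44 ≡ 5 = α_2. Error position i = 2.
  Consistency check: S_2/S_1 = 7·10 = 70 ≡ 5 = α_err ✓ (single-error assumption holds).
Step 4: error magnitude e = S_0/v_2 = S_0·∏_{j≠2}(α_2 − α_j) = 6·9 = 54 ≡ 2 (mod 13).
Step 5: correct position 2: c_2 = r_2 − e = 10 − 2 ≡ 8 (mod 13). Hence c = [0, 8, 2, 5, 12].
  Check: interpolating c through the α_i gives m(x) = 3 + 1·x (degree < 2) with m(α_i) = c_i for every i, so c is indeed a codeword.


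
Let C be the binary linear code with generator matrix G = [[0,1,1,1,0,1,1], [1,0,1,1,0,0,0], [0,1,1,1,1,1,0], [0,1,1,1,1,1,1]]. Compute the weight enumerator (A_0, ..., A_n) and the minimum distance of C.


Weight distribution: A_0 = 1, A_1 = 2, A_2 = 1, A_3 = 2, A_4 = 5, A_5 = 4, A_6 = 1. Minimum distance d = 1.

Enumerate all 2^4 = 16 messages m ∈ F_2^4.
For each, compute codeword c = mG in F_2^7, then tally its weight.
  m = 0000 → c = 0000000, weight = 0.
  m = 1000 → c = 0111011, weight = 5.
  m = 0100 → c = 1011000, weight = 3.
  m = 1100 → c = 1100011, weight = 4.
  m = 0010 → c = 0111110, weight = 5.
  m = 1010 → c = 0000101, weight = 2.
  m = 0110 → c = 1100110, weight = 4.
  m = 1110 → c = 1011101, weight = 5.
  m = 0001 → c = 0111111, weight = 6.
  m = 1001 → c = 0000100, weight = 1.
  m = 0101 → c = 1100111, weight = 5.
  m = 1101 → c = 1011100, weight = 4.
  m = 0011 → c = 0000001, weight = 1.
  m = 1011 → c = 0111010, weight = 4.
  m = 0111 → c = 1011001, weight = 4.
  m = 1111 → c = 1100010, weight = 3.
Tally weights:
  weight 0: 1 codewords.
  weight 1: 2 codewords.
  weight 2: 1 codewords.
  weight 3: 2 codewords.
  weight 4: 5 codewords.
  weight 5: 4 codewords.
  weight 6: 1 codewords.
Minimum distance d = smallest w > 0 with A_w > 0 = 1.
Sanity: Σ A_w = 16 = 2^4 = 16 ✓.


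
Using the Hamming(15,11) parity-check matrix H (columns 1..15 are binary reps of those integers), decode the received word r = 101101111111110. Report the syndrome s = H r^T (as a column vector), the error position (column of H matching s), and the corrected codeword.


s = (1, 0, 0, 0)^T, error position = 8, corrected codeword c = 101101101111110

Compute s = H r^T mod 2 one row at a time:
  s_1 = 1 + 1 + 1 + 1 + 1 + 1 + 1 + 0 = 7 ≡ 1 (mod 2).
  s_2 = 1 + 0 + 1 + 1 + 1 + 1 + 1 + 0 = 6 ≡ 0 (mod 2).
  s_3 = 0 + 1 + 1 + 1 + 1 + 1 + 1 + 0 = 6 ≡ 0 (mod 2).
  s_4 = 1 + 1 + 0 + 1 + 1 + 1 + 1 + 0 = 6 ≡ 0 (mod 2).
s = (1, 0, 0, 0)^T — this equals column 8 of H (binary 1000), so error is at position 8.
Correct: flip bit 8 of r = 101101111111110 to get c = 101101101111110.


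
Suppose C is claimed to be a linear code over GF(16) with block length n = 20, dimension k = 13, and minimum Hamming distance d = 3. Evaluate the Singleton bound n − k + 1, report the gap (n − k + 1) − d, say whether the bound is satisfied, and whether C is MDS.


Singleton RHS = n − k + 1 = 8, slack = 5, bound satisfied, not MDS.

Singleton bound: d ≤ n − k + 1.
Here n = 20, k = 13, so n − k + 1 = 8.
Given d = 3, check d ≤ 8: YES.
Slack = (n − k + 1) − d = 5.
The code is NOT MDS (slack = 5 > 0).
Description: the claimed parameters are [20, 13, 3]_16; such a code would be non-MDS.


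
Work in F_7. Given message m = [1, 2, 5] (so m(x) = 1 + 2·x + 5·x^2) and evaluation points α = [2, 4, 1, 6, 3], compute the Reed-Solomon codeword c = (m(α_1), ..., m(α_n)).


c = [4, 5, 1, 4, 3]

Message polynomial: m(x) = 1 + 2·x + 5·x^2 (mod 7).
For each evaluation point α_i, compute m(α_i) mod 7:
  α_1 = 2: Horner steps 5 → 5 → 4, so m(2) = 4.
  α_2 = 4: Horner steps 5 → 1 → 5, so m(4) = 5.
  α_3 = 1: Horner steps 5 → 0 → 1, so m(1) = 1.
  α_4 = 6: Horner steps 5 → 4 → 4, so m(6) = 4.
  α_5 = 3: Horner steps 5 → 3 → 3, so m(3) = 3.
Codeword c = [4, 5, 1, 4, 3] ∈ F_7^5.


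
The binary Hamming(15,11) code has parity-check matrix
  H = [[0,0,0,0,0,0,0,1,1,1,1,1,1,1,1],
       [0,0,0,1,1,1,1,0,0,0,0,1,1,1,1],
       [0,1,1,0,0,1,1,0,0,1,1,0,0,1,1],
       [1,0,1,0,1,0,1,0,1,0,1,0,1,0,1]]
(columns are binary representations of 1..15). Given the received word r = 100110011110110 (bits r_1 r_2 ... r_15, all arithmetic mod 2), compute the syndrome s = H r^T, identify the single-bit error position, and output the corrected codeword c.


s = (0, 0, 1, 1)^T, error position = 3, corrected codeword c = 101110011110110

Compute s = H r^T mod 2 one row at a time:
  s_1 = 1 + 1 + 1 + 1 + 0 + 1 + 1 + 0 = 6 ≡ 0 (mod 2).
  s_2 = 1 + 1 + 0 + 0 + 0 + 1 + 1 + 0 = 4 ≡ 0 (mod 2).
  s_3 = 0 + 0 + 0 + 0 + 1 + 1 + 1 + 0 = 3 ≡ 1 (mod 2).
  s_4 = 1 + 0 + 1 + 0 + 1 + 1 + 1 + 0 = 5 ≡ 1 (mod 2).
s = (0, 0, 1, 1)^T — this equals column 3 of H (binary 0011), so error is at position 3.
Correct: flip bit 3 of r = 100110011110110 to get c = 101110011110110.


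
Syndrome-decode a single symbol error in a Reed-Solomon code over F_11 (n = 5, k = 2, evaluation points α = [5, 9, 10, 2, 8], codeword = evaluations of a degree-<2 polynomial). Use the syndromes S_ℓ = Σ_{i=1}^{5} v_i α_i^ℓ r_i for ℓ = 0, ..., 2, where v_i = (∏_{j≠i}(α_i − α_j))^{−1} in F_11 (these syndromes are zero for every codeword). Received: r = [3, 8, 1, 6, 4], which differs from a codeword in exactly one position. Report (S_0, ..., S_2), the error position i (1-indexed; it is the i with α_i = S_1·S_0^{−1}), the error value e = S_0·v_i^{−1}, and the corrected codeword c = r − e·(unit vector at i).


S = (10, 9, 7), error at position 4, error magnitude e = 4, c = [3, 8, 1, 2, 4].

Step 1: column multipliers v_i = (∏_{j≠i}(α_i − α_j))^{−1} mod 11.
  i = 1 (α = 5): (5−9)(5−10)(5−2)(5−8) = (−4)·(−5)·3·(−3) = −180 ≡ 7, so v_1 = 7^{−1} = 8 (mod 11).
  i = 2 (α = 9): (9−5)(9−10)(9−2)(9−8) = 4·(−1)·7·1 = −28 ≡ 5, so v_2 = 5^{−1} = 9 (mod 11).
  i = 3 (α = 10): (10−5)(10−9)(10−2)(10−8) = 5·1·8·2 = 80 ≡ 3, so v_3 = 3^{−1} = 4 (mod 11).
  i = 4 (α = 2): (2−5)(2−9)(2−10)(2−8) = (−3)·(−7)·(−8)·(−6) = 1008 ≡ 7, so v_4 = 7^{−1} = 8 (mod 11).
  i = 5 (α = 8): (8−5)(8−9)(8−10)(8−2) = 3·(−1)·(−2)·6 = 36 ≡ 3, so v_5 = 3^{−1} = 4 (mod 11).
  v = [8, 9, 4, 8, 4].
Step 2: syndromes of r = [3, 8, 1, 6, 4] (all sums mod 11).
  S_0 = Σ v_i r_i = 8·3 + 9·8 + 4·1 + 8·6 + 4·4 = 164 ≡ 10.
  S_1 = Σ v_i α_i r_i = 8·5·3 + 9·9·8 + 4·10·1 + 8·2·6 + 4·8·4 = 1032 ≡ 9.
  α_i^2 mod 11 = [3, 4, 1, 4, 9].
  S_2 = Σ v_i α_i^2 r_i = 8·3·3 + 9·4·8 + 4·1·1 + 8·4·6 + 4·9·4 = 700 ≡ 7.
  S = (10, 9, 7) ≠ 0, so r is not a codeword (an error is present).
Step 3: locate the error. For a single error e at position i, S_ℓ = v_i·e·α_i^ℓ, so α_err = S_1/S_0.
  S_0^{−1} = 10^{−1} = 10 (mod 11), so α_err = 9·10 = 90 ≡ 2 = α_4. Error position i = 4.
  Consistency check: S_2/S_1 = 7·5 = 35 ≡ 2 = α_err ✓ (single-error assumption holds).
Step 4: error magnitude e = S_0/v_4 = S_0·∏_{j≠4}(α_4 − α_j) = 10·7 = 70 ≡ 4 (mod 11).
Step 5: correct position 4: c_4 = r_4 − e = 6 − 4 ≡ 2 (mod 11). Hence c = [3, 8, 1, 2, 4].
  Check: interpolating c through the α_i gives m(x) = 5 + 4·x (degree < 2) with m(α_i) = c_i for every i, so c is indeed a codeword.


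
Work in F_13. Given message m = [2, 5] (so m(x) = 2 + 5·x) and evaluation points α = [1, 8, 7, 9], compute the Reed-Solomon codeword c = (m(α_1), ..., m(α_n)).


c = [7, 3, 11, 8]

Message polynomial: m(x) = 2 + 5·x (mod 13).
For each evaluation point α_i, compute m(α_i) mod 13:
  α_1 = 1: Horner steps 5 → 7, so m(1) = 7.
  α_2 = 8: Horner steps 5 → 3, so m(8) = 3.
  α_3 = 7: Horner steps 5 → 11, so m(7) = 11.
  α_4 = 9: Horner steps 5 → 8, so m(9) = 8.
Codeword c = [7, 3, 11, 8] ∈ F_13^4.


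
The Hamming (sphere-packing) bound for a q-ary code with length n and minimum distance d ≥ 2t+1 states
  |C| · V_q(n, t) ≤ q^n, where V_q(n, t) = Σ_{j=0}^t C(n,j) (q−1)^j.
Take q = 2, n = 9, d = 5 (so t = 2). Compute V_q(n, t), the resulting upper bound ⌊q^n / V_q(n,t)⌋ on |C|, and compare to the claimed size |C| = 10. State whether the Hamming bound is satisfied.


V_q(n, t) = 46, q^n = 512, Hamming bound = 11, |C| = 10 ≤ bound (satisfied).

Step 1: Compute V_q(n, t) = Σ_{j=0}^2 C(n, j) (q−1)^j.
  j = 0: C(9,0)·(1)^0 = 1·1 = 1.
  j = 1: C(9,1)·(1)^1 = 9·1 = 9.
  j = 2: C(9,2)·(1)^2 = 36·1 = 36.
  V_q(n, t) = 1 + 9 + 36 = 46.
Step 2: q^n = 2^9 = 512.
Step 3: Hamming bound ⌊q^n / V_q(n,t)⌋ = ⌊512/46⌋ = 11.
Step 4: Compare |C| = 10 to 11: satisfied.
The claimed |C| lies below the Hamming bound.


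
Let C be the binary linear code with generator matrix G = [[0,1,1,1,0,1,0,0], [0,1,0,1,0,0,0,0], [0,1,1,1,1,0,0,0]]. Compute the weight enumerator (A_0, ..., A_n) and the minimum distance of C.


Weight distribution: A_0 = 1, A_2 = 4, A_4 = 3. Minimum distance d = 2.

Enumerate all 2^3 = 8 messages m ∈ F_2^3.
For each, compute codeword c = mG in F_2^8, then tally its weight.
  m = 000 → c = 00000000, weight = 0.
  m = 100 → c = 01110100, weight = 4.
  m = 010 → c = 01010000, weight = 2.
  m = 110 → c = 00100100, weight = 2.
  m = 001 → c = 01111000, weight = 4.
  m = 101 → c = 00001100, weight = 2.
  m = 011 → c = 00101000, weight = 2.
  m = 111 → c = 01011100, weight = 4.
Tally weights:
  weight 0: 1 codewords.
  weight 2: 4 codewords.
  weight 4: 3 codewords.
Minimum distance d = smallest w > 0 with A_w > 0 = 2.
Sanity: Σ A_w = 8 = 2^3 = 8 ✓.


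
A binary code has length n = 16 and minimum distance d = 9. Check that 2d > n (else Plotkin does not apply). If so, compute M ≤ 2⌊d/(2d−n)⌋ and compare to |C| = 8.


Plotkin bound M ≤ 8; given |C| = 8 ≤ bound (satisfied).

Check applicability: 2d = 18, n = 16.
2d − n = 2 > 0, so Plotkin applies.
Compute d/(2d−n) = 9/2 ≈ 4.5000.
⌊d/(2d−n)⌋ = 4.
Plotkin bound: M ≤ 2·4 = 8.
Given |C| = 8, check: satisfied.
This |C| is at the Plotkin bound.


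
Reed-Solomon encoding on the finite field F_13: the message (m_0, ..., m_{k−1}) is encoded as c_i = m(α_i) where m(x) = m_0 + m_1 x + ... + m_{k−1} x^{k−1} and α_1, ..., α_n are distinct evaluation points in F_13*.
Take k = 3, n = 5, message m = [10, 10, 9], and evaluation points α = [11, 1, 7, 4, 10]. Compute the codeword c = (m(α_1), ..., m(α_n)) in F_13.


c = [0, 3, 1, 12, 9]

Message polynomial: m(x) = 10 + 10·x + 9·x^2 (mod 13).
For each evaluation point α_i, compute m(α_i) mod 13:
  α_1 = 11: Horner steps 9 → 5 → 0, so m(11) = 0.
  α_2 = 1: Horner steps 9 → 6 → 3, so m(1) = 3.
  α_3 = 7: Horner steps 9 → 8 → 1, so m(7) = 1.
  α_4 = 4: Horner steps 9 → 7 → 12, so m(4) = 12.
  α_5 = 10: Horner steps 9 → 9 → 9, so m(10) = 9.
Codeword c = [0, 3, 1, 12, 9] ∈ F_13^5.


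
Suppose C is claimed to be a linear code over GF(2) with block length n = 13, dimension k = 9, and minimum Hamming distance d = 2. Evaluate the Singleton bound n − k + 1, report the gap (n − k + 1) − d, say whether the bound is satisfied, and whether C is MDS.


Singleton RHS = n − k + 1 = 5, slack = 3, bound satisfied, not MDS.

Singleton bound: d ≤ n − k + 1.
Here n = 13, k = 9, so n − k + 1 = 5.
Given d = 2, check d ≤ 5: YES.
Slack = (n − k + 1) − d = 3.
The code is NOT MDS (slack = 3 > 0).
Description: the claimed parameters are [13, 9, 2]_2; such a code would be non-MDS.


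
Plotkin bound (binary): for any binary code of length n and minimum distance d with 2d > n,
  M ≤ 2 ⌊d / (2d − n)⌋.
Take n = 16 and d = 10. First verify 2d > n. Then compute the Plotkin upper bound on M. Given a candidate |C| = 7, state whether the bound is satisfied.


Plotkin bound M ≤ 4; given |C| = 7 > bound (violated).

Check applicability: 2d = 20, n = 16.
2d − n = 4 > 0, so Plotkin applies.
Compute d/(2d−n) = 10/4 ≈ 2.5000.
⌊d/(2d−n)⌋ = 2.
Plotkin bound: M ≤ 2·2 = 4.
Given |C| = 7, check: VIOLATED.
This |C| is above the Plotkin bound, so no binary code with n = 16, d = 10 and 7 codewords exists.


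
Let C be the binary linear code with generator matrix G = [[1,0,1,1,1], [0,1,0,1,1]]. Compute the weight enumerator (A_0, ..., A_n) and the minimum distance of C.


Weight distribution: A_0 = 1, A_3 = 2, A_4 = 1. Minimum distance d = 3.

Enumerate all 2^2 = 4 messages m ∈ F_2^2.
For each, compute codeword c = mG in F_2^5, then tally its weight.
  m = 00 → c = 00000, weight = 0.
  m = 10 → c = 10111, weight = 4.
  m = 01 → c = 01011, weight = 3.
  m = 11 → c = 11100, weight = 3.
Tally weights:
  weight 0: 1 codewords.
  weight 3: 2 codewords.
  weight 4: 1 codewords.
Minimum distance d = smallest w > 0 with A_w > 0 = 3.
Sanity: Σ A_w = 4 = 2^2 = 4 ✓.


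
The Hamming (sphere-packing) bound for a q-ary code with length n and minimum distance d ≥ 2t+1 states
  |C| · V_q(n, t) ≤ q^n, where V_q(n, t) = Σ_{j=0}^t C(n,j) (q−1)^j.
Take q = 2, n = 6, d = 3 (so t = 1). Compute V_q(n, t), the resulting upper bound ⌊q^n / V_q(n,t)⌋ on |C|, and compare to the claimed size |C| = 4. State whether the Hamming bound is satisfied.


V_q(n, t) = 7, q^n = 64, Hamming bound = 9, |C| = 4 ≤ bound (satisfied).

Step 1: Compute V_q(n, t) = Σ_{j=0}^1 C(n, j) (q−1)^j.
  j = 0: C(6,0)·(1)^0 = 1·1 = 1.
  j = 1: C(6,1)·(1)^1 = 6·1 = 6.
  V_q(n, t) = 1 + 6 = 7.
Step 2: q^n = 2^6 = 64.
Step 3: Hamming bound ⌊q^n / V_q(n,t)⌋ = ⌊64/7⌋ = 9.
Step 4: Compare |C| = 4 to 9: satisfied.
The claimed |C| lies below the Hamming bound.


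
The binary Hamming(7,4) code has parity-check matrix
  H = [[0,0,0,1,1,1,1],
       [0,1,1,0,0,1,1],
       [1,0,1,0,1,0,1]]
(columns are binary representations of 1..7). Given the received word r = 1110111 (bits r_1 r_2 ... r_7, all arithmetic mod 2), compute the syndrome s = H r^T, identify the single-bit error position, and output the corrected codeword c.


s = (1, 0, 0)^T, error position = 4, corrected codeword c = 1111111

Compute s = H r^T mod 2 one row at a time:
  s_1 = 0 + 1 + 1 + 1 = 3 ≡ 1 (mod 2).
  s_2 = 1 + 1 + 1 + 1 = 4 ≡ 0 (mod 2).
  s_3 = 1 + 1 + 1 + 1 = 4 ≡ 0 (mod 2).
s = (1, 0, 0)^T — this equals column 4 of H (binary 100), so error is at position 4.
Correct: flip bit 4 of r = 1110111 to get c = 1111111.


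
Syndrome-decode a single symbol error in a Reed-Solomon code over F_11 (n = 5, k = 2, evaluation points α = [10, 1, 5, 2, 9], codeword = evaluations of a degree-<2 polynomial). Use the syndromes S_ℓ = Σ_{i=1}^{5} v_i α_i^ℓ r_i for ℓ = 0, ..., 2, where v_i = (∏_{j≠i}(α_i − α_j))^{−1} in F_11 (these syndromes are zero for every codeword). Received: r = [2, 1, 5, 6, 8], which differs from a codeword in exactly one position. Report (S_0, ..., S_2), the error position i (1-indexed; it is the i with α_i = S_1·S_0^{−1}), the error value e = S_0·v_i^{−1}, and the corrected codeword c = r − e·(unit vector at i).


S = (8, 7, 2), error at position 3, error magnitude e = 6, c = [2, 1, 10, 6, 8].

Step 1: column multipliers v_i = (∏_{j≠i}(α_i − α_j))^{−1} mod 11.
  i = 1 (α = 10): (10−1)(10−5)(10−2)(10−9) = 9·5·8·1 = 360 ≡ 8, so v_1 = 8^{−1} = 7 (mod 11).
  i = 2 (α = 1): (1−10)(1−5)(1−2)(1−9) = (−9)·(−4)·(−1)·(−8) = 288 ≡ 2, so v_2 = 2^{−1} = 6 (mod 11).
  i = 3 (α = 5): (5−10)(5−1)(5−2)(5−9) = (−5)·4·3·(−4) = 240 ≡ 9, so v_3 = 9^{−1} = 5 (mod 11).
  i = 4 (α = 2): (2−10)(2−1)(2−5)(2−9) = (−8)·1·(−3)·(−7) = −168 ≡ 8, so v_4 = 8^{−1} = 7 (mod 11).
  i = 5 (α = 9): (9−10)(9−1)(9−5)(9−2) = (−1)·8·4·7 = −224 ≡ 7, so v_5 = 7^{−1} = 8 (mod 11).
  v = [7, 6, 5, 7, 8].
Step 2: syndromes of r = [2, 1, 5, 6, 8] (all sums mod 11).
  S_0 = Σ v_i r_i = 7·2 + 6·1 + 5·5 + 7·6 + 8·8 = 151 ≡ 8.
  S_1 = Σ v_i α_i r_i = 7·10·2 + 6·1·1 + 5·5·5 + 7·2·6 + 8·9·8 = 931 ≡ 7.
  α_i^2 mod 11 = [1, 1, 3, 4, 4].
  S_2 = Σ v_i α_i^2 r_i = 7·1·2 + 6·1·1 + 5·3·5 + 7·4·6 + 8·4·8 = 519 ≡ 2.
  S = (8, 7, 2) ≠ 0, so r is not a codeword (an error is present).
Step 3: locate the error. For a single error e at position i, S_ℓ = v_i·e·α_i^ℓ, so α_err = S_1/S_0.
  S_0^{−1} = 8^{−1} = 7 (mod 11), so α_err = 7·7 = 49 ≡ 5 = α_3. Error position i = 3.
  Consistency check: S_2/S_1 = 2·8 = 16 ≡ 5 = α_err ✓ (single-error assumption holds).
Step 4: error magnitude e = S_0/v_3 = S_0·∏_{j≠3}(α_3 − α_j) = 8·9 = 72 ≡ 6 (mod 11).
Step 5: correct position 3: c_3 = r_3 − e = 5 − 6 ≡ 10 (mod 11). Hence c = [2, 1, 10, 6, 8].
  Check: interpolating c through the α_i gives m(x) = 7 + 5·x (degree < 2) with m(α_i) = c_i for every i, so c is indeed a codeword.


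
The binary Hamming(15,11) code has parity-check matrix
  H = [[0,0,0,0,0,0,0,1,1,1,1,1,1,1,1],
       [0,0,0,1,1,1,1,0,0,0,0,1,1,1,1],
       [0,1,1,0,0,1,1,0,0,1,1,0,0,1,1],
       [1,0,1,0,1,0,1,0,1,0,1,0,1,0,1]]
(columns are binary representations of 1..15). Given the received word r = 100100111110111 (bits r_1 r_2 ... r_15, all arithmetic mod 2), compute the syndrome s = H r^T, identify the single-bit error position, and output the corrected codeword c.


s = (1, 1, 1, 0)^T, error position = 14, corrected codeword c = 100100111110101

Compute s = H r^T mod 2 one row at a time:
  s_1 = 1 + 1 + 1 + 1 + 0 + 1 + 1 + 1 = 7 ≡ 1 (mod 2).
  s_2 = 1 + 0 + 0 + 1 + 0 + 1 + 1 + 1 = 5 ≡ 1 (mod 2).
  s_3 = 0 + 0 + 0 + 1 + 1 + 1 + 1 + 1 = 5 ≡ 1 (mod 2).
  s_4 = 1 + 0 + 0 + 1 + 1 + 1 + 1 + 1 = 6 ≡ 0 (mod 2).
s = (1, 1, 1, 0)^T — this equals column 14 of H (binary 1110), so error is at position 14.
Correct: flip bit 14 of r = 100100111110111 to get c = 100100111110101.


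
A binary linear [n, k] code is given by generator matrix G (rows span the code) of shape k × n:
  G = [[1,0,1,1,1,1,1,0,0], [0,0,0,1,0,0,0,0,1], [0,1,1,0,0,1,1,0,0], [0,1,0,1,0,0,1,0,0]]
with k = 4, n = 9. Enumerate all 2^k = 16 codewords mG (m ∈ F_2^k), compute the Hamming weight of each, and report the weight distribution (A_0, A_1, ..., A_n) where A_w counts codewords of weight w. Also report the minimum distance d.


Weight distribution: A_0 = 1, A_2 = 1, A_3 = 5, A_4 = 3, A_5 = 2, A_6 = 3, A_7 = 1. Minimum distance d = 2.

Enumerate all 2^4 = 16 messages m ∈ F_2^4.
For each, compute codeword c = mG in F_2^9, then tally its weight.
  m = 0000 → c = 000000000, weight = 0.
  m = 1000 → c = 101111100, weight = 6.
  m = 0100 → c = 000100001, weight = 2.
  m = 1100 → c = 101011101, weight = 6.
  m = 0010 → c = 011001100, weight = 4.
  m = 1010 → c = 110110000, weight = 4.
  m = 0110 → c = 011101101, weight = 6.
  m = 1110 → c = 110010001, weight = 4.
  m = 0001 → c = 010100100, weight = 3.
  m = 1001 → c = 111011000, weight = 5.
  m = 0101 → c = 010000101, weight = 3.
  m = 1101 → c = 111111001, weight = 7.
  m = 0011 → c = 001101000, weight = 3.
  m = 1011 → c = 100010100, weight = 3.
  m = 0111 → c = 001001001, weight = 3.
  m = 1111 → c = 100110101, weight = 5.
Tally weights:
  weight 0: 1 codewords.
  weight 2: 1 codewords.
  weight 3: 5 codewords.
  weight 4: 3 codewords.
  weight 5: 2 codewords.
  weight 6: 3 codewords.
  weight 7: 1 codewords.
Minimum distance d = smallest w > 0 with A_w > 0 = 2.
Sanity: Σ A_w = 16 = 2^4 = 16 ✓.


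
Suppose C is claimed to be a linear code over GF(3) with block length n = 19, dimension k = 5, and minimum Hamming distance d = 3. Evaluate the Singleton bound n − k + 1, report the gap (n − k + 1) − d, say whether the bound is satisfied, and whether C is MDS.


Singleton RHS = n − k + 1 = 15, slack = 12, bound satisfied, not MDS.

Singleton bound: d ≤ n − k + 1.
Here n = 19, k = 5, so n − k + 1 = 15.
Given d = 3, check d ≤ 15: YES.
Slack = (n − k + 1) − d = 12.
The code is NOT MDS (slack = 12 > 0).
Description: the claimed parameters are [19, 5, 3]_3; such a code would be non-MDS.


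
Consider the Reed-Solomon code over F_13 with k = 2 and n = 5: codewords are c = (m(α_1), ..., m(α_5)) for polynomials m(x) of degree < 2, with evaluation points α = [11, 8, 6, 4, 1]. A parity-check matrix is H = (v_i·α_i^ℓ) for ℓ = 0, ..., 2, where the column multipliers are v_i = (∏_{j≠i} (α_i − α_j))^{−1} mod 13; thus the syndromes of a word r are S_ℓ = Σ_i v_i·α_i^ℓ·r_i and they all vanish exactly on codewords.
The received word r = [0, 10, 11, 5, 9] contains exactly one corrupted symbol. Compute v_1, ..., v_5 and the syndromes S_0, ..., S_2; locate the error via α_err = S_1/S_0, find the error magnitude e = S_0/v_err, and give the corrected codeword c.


S = (6, 9, 7), error at position 2, error magnitude e = 6, c = [0, 4, 11, 5, 9].

Step 1: column multipliers v_i = (∏_{j≠i}(α_i − α_j))^{−1} mod 13.
  i = 1 (α = 11): (11−8)(11−6)(11−4)(11−1) = 3·5·7·10 = 1050 ≡ 10, so v_1 = 10^{−1} = 4 (mod 13).
  i = 2 (α = 8): (8−11)(8−6)(8−4)(8−1) = (−3)·2·4·7 = −168 ≡ 1, so v_2 = 1^{−1} = 1 (mod 13).
  i = 3 (α = 6): (6−11)(6−8)(6−4)(6−1) = (−5)·(−2)·2·5 = 100 ≡ 9, so v_3 = 9^{−1} = 3 (mod 13).
  i = 4 (α = 4): (4−11)(4−8)(4−6)(4−1) = (−7)·(−4)·(−2)·3 = −168 ≡ 1, so v_4 = 1^{−1} = 1 (mod 13).
  i = 5 (α = 1): (1−11)(1−8)(1−6)(1−4) = (−10)·(−7)·(−5)·(−3) = 1050 ≡ 10, so v_5 = 10^{−1} = 4 (mod 13).
  v = [4, 1, 3, 1, 4].
Step 2: syndromes of r = [0, 10, 11, 5, 9] (all sums mod 13).
  S_0 = Σ v_i r_i = 4·0 + 1·10 + 3·11 + 1·5 + 4·9 = 84 ≡ 6.
  S_1 = Σ v_i α_i r_i = 4·11·0 + 1·8·10 + 3·6·11 + 1·4·5 + 4·1·9 = 334 ≡ 9.
  α_i^2 mod 13 = [4, 12, 10, 3, 1].
  S_2 = Σ v_i α_i^2 r_i = 4·4·0 + 1·12·10 + 3·10·11 + 1·3·5 + 4·1·9 = 501 ≡ 7.
  S = (6, 9, 7) ≠ 0, so r is not a codeword (an error is present).
Step 3: locate the error. For a single error e at position i, S_ℓ = v_i·e·α_i^ℓ, so α_err = S_1/S_0.
  S_0^{−1} = 6^{−1} = 11 (mod 13), so α_err = 9·11 = 99 ≡ 8 = α_2. Error position i = 2.
  Consistency check: S_2/S_1 = 7·3 = 21 ≡ 8 = α_err ✓ (single-error assumption holds).
Step 4: error magnitude e = S_0/v_2 = S_0·∏_{j≠2}(α_2 − α_j) = 6·1 = 6 ≡ 6 (mod 13).
Step 5: correct position 2: c_2 = r_2 − e = 10 − 6 ≡ 4 (mod 13). Hence c = [0, 4, 11, 5, 9].
  Check: interpolating c through the α_i gives m(x) = 6 + 3·x (degree < 2) with m(α_i) = c_i for every i, so c is indeed a codeword.


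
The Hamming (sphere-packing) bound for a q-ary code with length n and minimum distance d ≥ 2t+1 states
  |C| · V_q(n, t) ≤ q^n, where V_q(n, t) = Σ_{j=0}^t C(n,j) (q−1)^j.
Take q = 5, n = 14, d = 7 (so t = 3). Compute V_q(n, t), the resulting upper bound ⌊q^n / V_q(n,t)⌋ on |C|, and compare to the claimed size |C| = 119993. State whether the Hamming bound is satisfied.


V_q(n, t) = 24809, q^n = 6103515625, Hamming bound = 246020, |C| = 119993 ≤ bound (satisfied).

Step 1: Compute V_q(n, t) = Σ_{j=0}^3 C(n, j) (q−1)^j.
  j = 0: C(14,0)·(4)^0 = 1·1 = 1.
  j = 1: C(14,1)·(4)^1 = 14·4 = 56.
  j = 2: C(14,2)·(4)^2 = 91·16 = 1456.
  j = 3: C(14,3)·(4)^3 = 364·64 = 23296.
  V_q(n, t) = 1 + 56 + 1456 + 23296 = 24809.
Step 2: q^n = 5^14 = 6103515625.
Step 3: Hamming bound ⌊q^n / V_q(n,t)⌋ = ⌊6103515625/24809⌋ = 246020.
Step 4: Compare |C| = 119993 to 246020: satisfied.
The claimed |C| lies below the Hamming bound.


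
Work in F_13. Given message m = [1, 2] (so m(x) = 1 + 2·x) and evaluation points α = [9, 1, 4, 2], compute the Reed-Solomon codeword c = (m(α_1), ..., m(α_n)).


c = [6, 3, 9, 5]

Message polynomial: m(x) = 1 + 2·x (mod 13).
For each evaluation point α_i, compute m(α_i) mod 13:
  α_1 = 9: Horner steps 2 → 6, so m(9) = 6.
  α_2 = 1: Horner steps 2 → 3, so m(1) = 3.
  α_3 = 4: Horner steps 2 → 9, so m(4) = 9.
  α_4 = 2: Horner steps 2 → 5, so m(2) = 5.
Codeword c = [6, 3, 9, 5] ∈ F_13^4.


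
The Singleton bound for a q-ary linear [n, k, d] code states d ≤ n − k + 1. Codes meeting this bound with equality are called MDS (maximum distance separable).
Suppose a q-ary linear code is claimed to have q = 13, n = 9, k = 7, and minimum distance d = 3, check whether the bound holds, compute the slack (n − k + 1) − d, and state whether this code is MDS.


Singleton RHS = n − k + 1 = 3, slack = 0, bound satisfied, MDS.

Singleton bound: d ≤ n − k + 1.
Here n = 9, k = 7, so n − k + 1 = 3.
Given d = 3, check d ≤ 3: YES.
Slack = (n − k + 1) − d = 0.
The code is MDS (slack = 0).
Description: the claimed parameters are [9, 7, 3]_13; such a code would be MDS (meets Singleton bound).


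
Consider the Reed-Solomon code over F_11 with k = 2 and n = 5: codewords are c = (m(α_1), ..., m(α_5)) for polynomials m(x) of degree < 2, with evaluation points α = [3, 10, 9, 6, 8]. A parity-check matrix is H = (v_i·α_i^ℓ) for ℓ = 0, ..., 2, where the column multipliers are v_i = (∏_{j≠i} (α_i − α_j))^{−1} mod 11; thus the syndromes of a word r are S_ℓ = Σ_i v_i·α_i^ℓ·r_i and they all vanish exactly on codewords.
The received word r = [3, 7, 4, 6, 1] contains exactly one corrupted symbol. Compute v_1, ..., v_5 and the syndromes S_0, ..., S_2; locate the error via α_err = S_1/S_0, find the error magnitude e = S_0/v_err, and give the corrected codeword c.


S = (2, 6, 7), error at position 1, error magnitude e = 6, c = [8, 7, 4, 6, 1].

Step 1: column multipliers v_i = (∏_{j≠i}(α_i − α_j))^{−1} mod 11.
  i = 1 (α = 3): (3−10)(3−9)(3−6)(3−8) = (−7)·(−6)·(−3)·(−5) = 630 ≡ 3, so v_1 = 3^{−1} = 4 (mod 11).
  i = 2 (α = 10): (10−3)(10−9)(10−6)(10−8) = 7·1·4·2 = 56 ≡ 1, so v_2 = 1^{−1} = 1 (mod 11).
  i = 3 (α = 9): (9−3)(9−10)(9−6)(9−8) = 6·(−1)·3·1 = −18 ≡ 4, so v_3 = 4^{−1} = 3 (mod 11).
  i = 4 (α = 6): (6−3)(6−10)(6−9)(6−8) = 3·(−4)·(−3)·(−2) = −72 ≡ 5, so v_4 = 5^{−1} = 9 (mod 11).
  i = 5 (α = 8): (8−3)(8−10)(8−9)(8−6) = 5·(−2)·(−1)·2 = 20 ≡ 9, so v_5 = 9^{−1} = 5 (mod 11).
  v = [4, 1, 3, 9, 5].
Step 2: syndromes of r = [3, 7, 4, 6, 1] (all sums mod 11).
  S_0 = Σ v_i r_i = 4·3 + 1·7 + 3·4 + 9·6 + 5·1 = 90 ≡ 2.
  S_1 = Σ v_i α_i r_i = 4·3·3 + 1·10·7 + 3·9·4 + 9·6·6 + 5·8·1 = 578 ≡ 6.
  α_i^2 mod 11 = [9, 1, 4, 3, 9].
  S_2 = Σ v_i α_i^2 r_i = 4·9·3 + 1·1·7 + 3·4·4 + 9·3·6 + 5·9·1 = 370 ≡ 7.
  S = (2, 6, 7) ≠ 0, so r is not a codeword (an error is present).
Step 3: locate the error. For a single error e at position i, S_ℓ = v_i·e·α_i^ℓ, so α_err = S_1/S_0.
  S_0^{−1} = 2^{−1} = 6 (mod 11), so α_err = 6·6 = 36 ≡ 3 = α_1. Error position i = 1.
  Consistency check: S_2/S_1 = 7·2 = 14 ≡ 3 = α_err ✓ (single-error assumption holds).
Step 4: error magnitude e = S_0/v_1 = S_0·∏_{j≠1}(α_1 − α_j) = 2·3 = 6 ≡ 6 (mod 11).
Step 5: correct position 1: c_1 = r_1 − e = 3 − 6 ≡ 8 (mod 11). Hence c = [8, 7, 4, 6, 1].
  Check: interpolating c through the α_i gives m(x) = 10 + 3·x (degree < 2) with m(α_i) = c_i for every i, so c is indeed a codeword.
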